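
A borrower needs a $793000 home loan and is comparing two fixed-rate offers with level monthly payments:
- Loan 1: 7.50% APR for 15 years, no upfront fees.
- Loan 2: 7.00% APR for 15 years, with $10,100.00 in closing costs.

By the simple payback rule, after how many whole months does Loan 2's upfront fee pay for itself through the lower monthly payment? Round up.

Loan 1: monthly rate = 7.5%/12 = 0.0062500; payment = 793,000 × 0.0062500 / (1 − (1+0.0062500)^−180) = $7,351.21.
Loan 2: at 7.00% the monthly rate is 0.0058333, so the payment is 793,000 × 0.0058333 / (1 − 1.0058333^−180) = $7,127.71.
Monthly savings = $7,351.21 − $7,127.71 = $223.50.
Break-even = $10,100.00 / $223.50 = 45.19 → 46 months.

46 months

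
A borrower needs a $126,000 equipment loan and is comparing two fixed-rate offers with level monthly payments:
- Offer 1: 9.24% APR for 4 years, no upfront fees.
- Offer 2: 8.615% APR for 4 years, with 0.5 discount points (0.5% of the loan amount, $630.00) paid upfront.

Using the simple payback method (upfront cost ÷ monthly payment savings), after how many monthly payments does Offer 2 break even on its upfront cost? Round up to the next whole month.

17 months

Offer 1: at 9.24% the monthly rate is 0.0077000, so the payment is 126,000 × 0.0077000 / (1 − 1.0077000^−48) = $3,149.89.
Offer 2: at 8.615% the monthly rate is 0.0071792, so the payment is 126,000 × 0.0071792 / (1 − 1.0071792^−48) = $3,112.53.
Monthly savings = $3,149.89 − $3,112.53 = $37.36.
Break-even = $630.00 / $37.36 = 16.86 → 17 months.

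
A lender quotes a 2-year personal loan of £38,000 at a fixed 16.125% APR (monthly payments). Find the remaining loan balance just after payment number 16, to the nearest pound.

£14,041

With monthly rate i = 16.125%/12 = 0.0134375, the balance after k of n payments is P · [(1+i)^n − (1+i)^k] / [(1+i)^n − 1].
(1+0.0134375)^24 = 1.37761318 and (1+0.0134375)^16 = 1.23808803, so the balance is 38,000 × (1.37761318 − 1.23808803) / (1.37761318 − 1) = £14,040.71.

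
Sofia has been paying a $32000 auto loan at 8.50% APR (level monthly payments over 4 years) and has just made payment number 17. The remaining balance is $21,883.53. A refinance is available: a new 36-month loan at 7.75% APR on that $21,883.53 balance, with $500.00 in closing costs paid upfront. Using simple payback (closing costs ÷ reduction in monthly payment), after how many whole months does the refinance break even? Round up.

5 months

Current payment = 32,000 × 8.5%/12 / (1 − (1+0.0070833)^−48) = $788.75.
Refinanced payment = 21,883.53 × 0.0064583 / (1 − (1+0.0064583)^−36) = $683.23.
Monthly savings = $788.75 − $683.23 = $105.52.
Break-even = $500.00 / $105.52 = 4.74 → 5 months.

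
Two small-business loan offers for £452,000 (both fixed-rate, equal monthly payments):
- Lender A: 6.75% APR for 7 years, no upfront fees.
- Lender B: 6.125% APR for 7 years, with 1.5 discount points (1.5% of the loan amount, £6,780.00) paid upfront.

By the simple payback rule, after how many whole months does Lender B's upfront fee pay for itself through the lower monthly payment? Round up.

50 months

Lender A: monthly rate = 6.75%/12 = 0.0056250; payment = 452,000 × 0.0056250 / (1 − (1+0.0056250)^−84) = £6,766.79.
Lender B: at 6.125% the monthly rate is 0.0051042, so the payment is 452,000 × 0.0051042 / (1 − 1.0051042^−84) = £6,630.19.
Monthly savings = £6,766.79 − £6,630.19 = £136.60.
Break-even = £6,780.00 / £136.60 = 49.63 → 50 months.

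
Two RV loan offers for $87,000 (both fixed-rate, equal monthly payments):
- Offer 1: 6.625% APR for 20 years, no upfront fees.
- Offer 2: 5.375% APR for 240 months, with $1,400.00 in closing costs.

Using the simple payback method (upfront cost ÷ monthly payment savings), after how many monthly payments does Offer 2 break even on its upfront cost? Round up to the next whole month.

23 months

Offer 1: monthly rate = 6.625%/12 = 0.0055208; payment = 87,000 × 0.0055208 / (1 − (1+0.0055208)^−240) = $655.07.
Offer 2: monthly rate = 5.375%/12 = 0.0044792; payment = 87,000 × 0.0044792 / (1 − (1+0.0044792)^−240) = $592.34.
Monthly savings = $655.07 − $592.34 = $62.73.
Break-even = $1,400.00 / $62.73 = 22.32 → 23 months.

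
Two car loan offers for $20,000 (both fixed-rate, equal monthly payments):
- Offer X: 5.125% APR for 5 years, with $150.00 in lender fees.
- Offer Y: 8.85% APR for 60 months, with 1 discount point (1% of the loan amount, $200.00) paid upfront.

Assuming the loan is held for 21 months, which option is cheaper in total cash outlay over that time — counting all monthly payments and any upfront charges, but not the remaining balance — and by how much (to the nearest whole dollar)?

Offer X: at 5.125% the monthly rate is 0.0042708, so the payment is 20,000 × 0.0042708 / (1 − 1.0042708^−60) = $378.57.
Offer Y: monthly rate = 8.85%/12 = 0.0073750; payment = 20,000 × 0.0073750 / (1 − (1+0.0073750)^−60) = $413.71.
Over 21 months: Offer X costs 21 × $378.57 + $150.00 = $8,099.97; Offer Y costs 21 × $413.71 + $200.00 = $8,887.91.
Offer X is cheaper by $8,887.91 − $8,099.97 = $787.94.

Offer X by $788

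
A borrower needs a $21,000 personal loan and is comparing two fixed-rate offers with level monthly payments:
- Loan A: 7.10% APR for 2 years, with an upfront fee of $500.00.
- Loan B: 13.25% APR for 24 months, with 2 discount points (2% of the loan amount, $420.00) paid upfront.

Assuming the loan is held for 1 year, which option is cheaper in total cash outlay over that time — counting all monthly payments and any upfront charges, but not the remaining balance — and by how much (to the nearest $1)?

Loan A: monthly rate = 7.1%/12 = 0.0059167; payment = 21,000 × 0.0059167 / (1 − (1+0.0059167)^−24) = $941.18.
Loan B: monthly rate = 13.25%/12 = 0.0110417; payment = 21,000 × 0.0110417 / (1 − (1+0.0110417)^−24) = $1,000.85.
Over 12 months: Loan A costs 12 × $941.18 + $500.00 = $11,794.16; Loan B costs 12 × $1,000.85 + $420.00 = $12,430.20.
Loan A is cheaper by $12,430.20 − $11,794.16 = $636.04.

Loan A by $636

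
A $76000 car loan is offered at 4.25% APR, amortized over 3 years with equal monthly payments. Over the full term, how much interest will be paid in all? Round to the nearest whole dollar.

$5,082

Monthly rate = 4.25%/12 = 0.0035417; payment = 76,000 × 0.0035417 / (1 − (1+0.0035417)^−36) = $2,252.28.
Total paid = 36 × $2,252.28 = $81,082.08; interest = $81,082.08 − $76,000 = $5,082.08.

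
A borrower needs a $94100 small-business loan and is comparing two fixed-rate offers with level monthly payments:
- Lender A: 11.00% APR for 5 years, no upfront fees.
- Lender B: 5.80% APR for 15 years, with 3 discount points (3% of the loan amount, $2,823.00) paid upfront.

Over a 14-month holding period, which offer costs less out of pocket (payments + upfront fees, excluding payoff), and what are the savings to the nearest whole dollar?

Lender B by $14,845

Lender A: monthly rate = 11%/12 = 0.0091667; payment = 94,100 × 0.0091667 / (1 − (1+0.0091667)^−60) = $2,045.96.
Lender B: monthly rate = 5.8%/12 = 0.0048333; payment = 94,100 × 0.0048333 / (1 − (1+0.0048333)^−180) = $783.94.
Over 14 months: Lender A costs 14 × $2,045.96 = $28,643.44; Lender B costs 14 × $783.94 + $2,823.00 = $13,798.16.
Lender B is cheaper by $28,643.44 − $13,798.16 = $14,845.28.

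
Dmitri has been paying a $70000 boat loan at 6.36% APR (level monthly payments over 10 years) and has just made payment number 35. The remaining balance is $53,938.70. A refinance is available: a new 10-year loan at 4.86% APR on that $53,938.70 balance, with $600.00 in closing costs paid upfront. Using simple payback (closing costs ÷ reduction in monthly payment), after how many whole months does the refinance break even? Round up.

Current payment = 70,000 × 6.36%/12 / (1 − (1+0.0053000)^−120) = $789.86.
Refinanced payment = 53,938.70 × 0.0040500 / (1 − (1+0.0040500)^−120) = $568.42.
Monthly savings = $789.86 − $568.42 = $221.44.
Break-even = $600.00 / $221.44 = 2.71 → 3 months.

3 months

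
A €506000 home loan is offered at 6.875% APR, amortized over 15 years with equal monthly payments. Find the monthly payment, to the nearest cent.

€4,512.78

Monthly rate = 6.875%/12 = 0.0057292; payment = 506,000 × 0.0057292 / (1 − (1+0.0057292)^−180) = €4,512.78.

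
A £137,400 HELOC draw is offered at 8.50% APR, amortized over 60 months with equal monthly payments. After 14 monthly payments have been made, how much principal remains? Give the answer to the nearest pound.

With monthly rate i = 8.5%/12 = 0.0070833, the balance after k of n payments is P · [(1+i)^n − (1+i)^k] / [(1+i)^n − 1].
(1+0.0070833)^60 = 1.52730060 and (1+0.0070833)^14 = 1.10386439, so the balance is 137,400 × (1.52730060 − 1.10386439) / (1.52730060 − 1) = £110,335.80.

£110,336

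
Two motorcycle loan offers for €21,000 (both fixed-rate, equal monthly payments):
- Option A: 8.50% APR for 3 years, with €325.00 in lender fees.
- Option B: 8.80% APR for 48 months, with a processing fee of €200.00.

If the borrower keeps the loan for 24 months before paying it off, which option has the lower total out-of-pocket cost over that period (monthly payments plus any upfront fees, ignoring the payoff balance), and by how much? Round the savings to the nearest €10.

Option A: at 8.50% the monthly rate is 0.0070833, so the payment is 21,000 × 0.0070833 / (1 − 1.0070833^−36) = €662.92.
Option B: monthly rate = 8.8%/12 = 0.0073333; payment = 21,000 × 0.0073333 / (1 − (1+0.0073333)^−48) = €520.59.
Over 24 months: Option A costs 24 × €662.92 + €325.00 = €16,235.08; Option B costs 24 × €520.59 + €200.00 = €12,694.16.
Option B is cheaper by €16,235.08 − €12,694.16 = €3,540.92.

Option B by €3,540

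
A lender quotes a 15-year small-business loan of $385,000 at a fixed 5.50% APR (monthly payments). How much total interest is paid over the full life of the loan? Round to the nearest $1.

Monthly rate = 5.5%/12 = 0.0045833; payment = 385,000 × 0.0045833 / (1 − (1+0.0045833)^−180) = $3,145.77.
Total paid = 180 × $3,145.77 = $566,238.60; interest = $566,238.60 − $385,000 = $181,238.60.

$181,239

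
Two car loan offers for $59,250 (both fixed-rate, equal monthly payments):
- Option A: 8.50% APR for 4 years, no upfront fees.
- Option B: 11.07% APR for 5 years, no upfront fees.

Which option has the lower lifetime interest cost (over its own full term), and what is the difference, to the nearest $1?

Option A: at 8.50% the monthly rate is 0.0070833, so the payment is 59,250 × 0.0070833 / (1 − 1.0070833^−48) = $1,460.41.
Total interest on Option A = 48 × $1,460.41 − $59,250 = $10,849.68.
Option B: monthly rate = 11.07%/12 = 0.0092250; payment = 59,250 × 0.0092250 / (1 − (1+0.0092250)^−60) = $1,290.31.
Total interest on Option B = 60 × $1,290.31 − $59,250 = $18,168.60.
Option A is lower by $7,318.92.

Option A by $7,319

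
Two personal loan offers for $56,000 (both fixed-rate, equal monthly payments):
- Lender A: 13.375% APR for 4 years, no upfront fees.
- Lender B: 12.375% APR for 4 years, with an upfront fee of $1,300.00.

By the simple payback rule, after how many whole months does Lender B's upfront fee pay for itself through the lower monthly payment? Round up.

47 months

Lender A: monthly rate = 13.375%/12 = 0.0111458; payment = 56,000 × 0.0111458 / (1 − (1+0.0111458)^−48) = $1,512.78.
Lender B: monthly rate = 12.375%/12 = 0.0103125; payment = 56,000 × 0.0103125 / (1 − (1+0.0103125)^−48) = $1,485.03.
Monthly savings = $1,512.78 − $1,485.03 = $27.75.
Break-even = $1,300.00 / $27.75 = 46.85 → 47 months.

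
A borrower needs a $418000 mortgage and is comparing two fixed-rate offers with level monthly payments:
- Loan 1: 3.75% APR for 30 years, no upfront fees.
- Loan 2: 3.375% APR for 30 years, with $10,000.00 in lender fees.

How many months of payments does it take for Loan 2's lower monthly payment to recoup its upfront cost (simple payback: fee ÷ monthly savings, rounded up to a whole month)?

Loan 1: at 3.75% the monthly rate is 0.0031250, so the payment is 418,000 × 0.0031250 / (1 − 1.0031250^−360) = $1,935.82.
Loan 2: at 3.375% the monthly rate is 0.0028125, so the payment is 418,000 × 0.0028125 / (1 − 1.0028125^−360) = $1,847.96.
Monthly savings = $1,935.82 − $1,847.96 = $87.86.
Break-even = $10,000.00 / $87.86 = 113.82 → 114 months.

114 months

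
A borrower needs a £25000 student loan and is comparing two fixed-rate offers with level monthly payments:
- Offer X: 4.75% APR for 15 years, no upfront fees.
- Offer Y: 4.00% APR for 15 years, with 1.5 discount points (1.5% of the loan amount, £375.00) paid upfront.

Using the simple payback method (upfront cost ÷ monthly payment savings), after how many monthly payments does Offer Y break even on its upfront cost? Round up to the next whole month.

40 months

Offer X: at 4.75% the monthly rate is 0.0039583, so the payment is 25,000 × 0.0039583 / (1 − 1.0039583^−180) = £194.46.
Offer Y: monthly rate = 4%/12 = 0.0033333; payment = 25,000 × 0.0033333 / (1 − (1+0.0033333)^−180) = £184.92.
Monthly savings = £194.46 − £184.92 = £9.54.
Break-even = £375.00 / £9.54 = 39.31 → 40 months.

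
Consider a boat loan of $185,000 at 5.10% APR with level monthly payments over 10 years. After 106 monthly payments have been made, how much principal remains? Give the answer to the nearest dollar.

$26,738

With monthly rate i = 5.1%/12 = 0.0042500, the balance after k of n payments is P · [(1+i)^n − (1+i)^k] / [(1+i)^n − 1].
(1+0.0042500)^120 = 1.66349250 and (1+0.0042500)^106 = 1.56759938, so the balance is 185,000 × (1.66349250 − 1.56759938) / (1.66349250 − 1) = $26,737.65.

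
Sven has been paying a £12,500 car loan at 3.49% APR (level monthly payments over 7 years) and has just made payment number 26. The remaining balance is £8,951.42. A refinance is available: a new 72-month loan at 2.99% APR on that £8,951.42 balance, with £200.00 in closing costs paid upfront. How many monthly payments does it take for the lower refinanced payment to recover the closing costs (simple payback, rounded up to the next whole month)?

7 months

Current payment = 12,500 × 3.49%/12 / (1 − (1+0.0029083)^−84) = £167.94.
Refinanced payment = 8,951.42 × 0.0024917 / (1 − (1+0.0024917)^−72) = £135.96.
Monthly savings = £167.94 − £135.96 = £31.98.
Break-even = £200.00 / £31.98 = 6.25 → 7 months.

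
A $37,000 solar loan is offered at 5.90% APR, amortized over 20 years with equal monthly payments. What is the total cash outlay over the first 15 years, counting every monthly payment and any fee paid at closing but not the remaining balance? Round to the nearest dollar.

At 5.90% the monthly rate is 0.0049167, so the payment is 37,000 × 0.0049167 / (1 − 1.0049167^−240) = $262.95.
Total outlay = 180 × $262.95 = $47,331.00.

$47,331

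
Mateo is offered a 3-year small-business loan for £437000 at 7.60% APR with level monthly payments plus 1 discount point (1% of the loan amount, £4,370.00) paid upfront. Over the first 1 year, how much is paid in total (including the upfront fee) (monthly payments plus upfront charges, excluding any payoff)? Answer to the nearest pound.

At 7.60% the monthly rate is 0.0063333, so the payment is 437,000 × 0.0063333 / (1 − 1.0063333^−36) = £13,613.50.
Total outlay = 12 × £13,613.50 + £4,370.00 = £167,732.00.

£167,732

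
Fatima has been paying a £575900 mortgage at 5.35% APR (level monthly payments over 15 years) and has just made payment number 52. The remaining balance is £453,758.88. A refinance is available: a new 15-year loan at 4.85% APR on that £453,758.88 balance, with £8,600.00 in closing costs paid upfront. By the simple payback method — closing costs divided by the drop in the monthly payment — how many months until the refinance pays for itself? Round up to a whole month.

8 months

Current payment = 575,900 × 5.35%/12 / (1 − (1+0.0044583)^−180) = £4,659.87.
Refinanced payment = 453,758.88 × 0.0040417 / (1 − (1+0.0040417)^−180) = £3,552.94.
Monthly savings = £4,659.87 − £3,552.94 = £1,106.93.
Break-even = £8,600.00 / £1,106.93 = 7.77 → 8 months.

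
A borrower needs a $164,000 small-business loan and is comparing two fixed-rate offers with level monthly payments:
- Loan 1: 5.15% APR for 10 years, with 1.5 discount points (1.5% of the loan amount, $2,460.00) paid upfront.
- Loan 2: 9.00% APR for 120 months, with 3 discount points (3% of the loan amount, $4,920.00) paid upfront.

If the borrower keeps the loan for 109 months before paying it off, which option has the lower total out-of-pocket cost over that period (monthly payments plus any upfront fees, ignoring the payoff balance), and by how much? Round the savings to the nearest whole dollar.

Loan 1 by $37,990

Loan 1: at 5.15% the monthly rate is 0.0042917, so the payment is 164,000 × 0.0042917 / (1 − 1.0042917^−120) = $1,751.52.
Loan 2: monthly rate = 9%/12 = 0.0075000; payment = 164,000 × 0.0075000 / (1 − (1+0.0075000)^−120) = $2,077.48.
Over 109 months: Loan 1 costs 109 × $1,751.52 + $2,460.00 = $193,375.68; Loan 2 costs 109 × $2,077.48 + $4,920.00 = $231,365.32.
Loan 1 is cheaper by $231,365.32 − $193,375.68 = $37,989.64.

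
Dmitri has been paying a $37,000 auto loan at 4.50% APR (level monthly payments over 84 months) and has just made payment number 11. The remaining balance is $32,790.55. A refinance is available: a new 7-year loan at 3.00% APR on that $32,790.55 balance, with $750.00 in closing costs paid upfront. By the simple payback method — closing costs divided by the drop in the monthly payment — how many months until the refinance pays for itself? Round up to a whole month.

10 months

Current payment = 37,000 × 4.5%/12 / (1 − (1+0.0037500)^−84) = $514.31.
Refinanced payment = 32,790.55 × 0.0025000 / (1 − (1+0.0025000)^−84) = $433.27.
Monthly savings = $514.31 − $433.27 = $81.04.
Break-even = $750.00 / $81.04 = 9.25 → 10 months.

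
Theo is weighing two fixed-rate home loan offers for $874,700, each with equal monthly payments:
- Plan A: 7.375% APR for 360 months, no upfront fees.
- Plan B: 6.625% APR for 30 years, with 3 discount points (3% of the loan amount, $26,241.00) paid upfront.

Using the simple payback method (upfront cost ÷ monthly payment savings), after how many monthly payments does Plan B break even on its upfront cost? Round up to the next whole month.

Plan A: at 7.375% the monthly rate is 0.0061458, so the payment is 874,700 × 0.0061458 / (1 − 1.0061458^−360) = $6,041.34.
Plan B: monthly rate = 6.625%/12 = 0.0055208; payment = 874,700 × 0.0055208 / (1 − (1+0.0055208)^−360) = $5,600.80.
Monthly savings = $6,041.34 − $5,600.80 = $440.54.
Break-even = $26,241.00 / $440.54 = 59.57 → 60 months.

60 months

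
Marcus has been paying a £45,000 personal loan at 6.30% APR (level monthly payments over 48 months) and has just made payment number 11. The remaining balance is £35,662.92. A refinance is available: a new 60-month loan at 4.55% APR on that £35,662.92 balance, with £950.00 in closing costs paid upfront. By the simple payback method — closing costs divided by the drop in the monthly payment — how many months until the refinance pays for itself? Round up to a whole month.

3 months

Current payment = 45,000 × 6.3%/12 / (1 − (1+0.0052500)^−48) = £1,063.03.
Refinanced payment = 35,662.92 × 0.0037917 / (1 − (1+0.0037917)^−60) = £665.68.
Monthly savings = £1,063.03 − £665.68 = £397.35.
Break-even = £950.00 / £397.35 = 2.39 → 3 months.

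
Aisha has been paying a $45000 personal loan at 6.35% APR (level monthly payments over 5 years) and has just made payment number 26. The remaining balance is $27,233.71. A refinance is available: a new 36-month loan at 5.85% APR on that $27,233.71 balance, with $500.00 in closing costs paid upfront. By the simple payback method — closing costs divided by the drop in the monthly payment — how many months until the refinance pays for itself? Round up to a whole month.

10 months

Current payment = 45,000 × 6.35%/12 / (1 − (1+0.0052917)^−60) = $877.32.
Refinanced payment = 27,233.71 × 0.0048750 / (1 − (1+0.0048750)^−36) = $826.65.
Monthly savings = $877.32 − $826.65 = $50.67.
Break-even = $500.00 / $50.67 = 9.87 → 10 months.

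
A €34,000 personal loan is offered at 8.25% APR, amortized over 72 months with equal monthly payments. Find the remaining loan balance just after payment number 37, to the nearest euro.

With monthly rate i = 8.25%/12 = 0.0068750, the balance after k of n payments is P · [(1+i)^n − (1+i)^k] / [(1+i)^n − 1].
(1+0.0068750)^72 = 1.63772191 and (1+0.0068750)^37 = 1.28853327, so the balance is 34,000 × (1.63772191 − 1.28853327) / (1.63772191 − 1) = €18,616.91.

€18,617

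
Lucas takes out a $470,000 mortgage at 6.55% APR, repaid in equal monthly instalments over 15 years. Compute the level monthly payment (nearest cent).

At 6.55% the monthly rate is 0.0054583, so the payment is 470,000 × 0.0054583 / (1 − 1.0054583^−180) = $4,107.13.

$4,107.13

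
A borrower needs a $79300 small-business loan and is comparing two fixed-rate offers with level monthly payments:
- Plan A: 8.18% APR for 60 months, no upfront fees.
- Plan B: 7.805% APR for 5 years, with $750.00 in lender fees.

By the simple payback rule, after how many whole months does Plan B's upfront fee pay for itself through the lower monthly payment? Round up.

Plan A: at 8.18% the monthly rate is 0.0068167, so the payment is 79,300 × 0.0068167 / (1 − 1.0068167^−60) = $1,614.76.
Plan B: monthly rate = 7.805%/12 = 0.0065042; payment = 79,300 × 0.0065042 / (1 − (1+0.0065042)^−60) = $1,600.53.
Monthly savings = $1,614.76 − $1,600.53 = $14.23.
Break-even = $750.00 / $14.23 = 52.71 → 53 months.

53 months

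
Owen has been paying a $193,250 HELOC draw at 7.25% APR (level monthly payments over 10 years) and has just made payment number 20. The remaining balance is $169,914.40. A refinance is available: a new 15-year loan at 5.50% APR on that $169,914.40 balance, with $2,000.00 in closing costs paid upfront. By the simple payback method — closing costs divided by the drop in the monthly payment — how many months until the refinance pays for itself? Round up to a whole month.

3 months

Current payment = 193,250 × 7.25%/12 / (1 − (1+0.0060417)^−120) = $2,268.78.
Refinanced payment = 169,914.40 × 0.0045833 / (1 − (1+0.0045833)^−180) = $1,388.34.
Monthly savings = $2,268.78 − $1,388.34 = $880.44.
Break-even = $2,000.00 / $880.44 = 2.27 → 3 months.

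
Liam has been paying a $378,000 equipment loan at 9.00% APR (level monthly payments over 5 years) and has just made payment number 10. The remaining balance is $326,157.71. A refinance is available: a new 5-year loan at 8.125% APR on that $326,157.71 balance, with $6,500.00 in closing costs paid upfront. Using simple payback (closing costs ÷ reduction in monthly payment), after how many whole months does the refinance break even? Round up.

Current payment = 378,000 × 9%/12 / (1 − (1+0.0075000)^−60) = $7,846.66.
Refinanced payment = 326,157.71 × 0.0067708 / (1 − (1+0.0067708)^−60) = $6,632.83.
Monthly savings = $7,846.66 − $6,632.83 = $1,213.83.
Break-even = $6,500.00 / $1,213.83 = 5.35 → 6 months.

6 months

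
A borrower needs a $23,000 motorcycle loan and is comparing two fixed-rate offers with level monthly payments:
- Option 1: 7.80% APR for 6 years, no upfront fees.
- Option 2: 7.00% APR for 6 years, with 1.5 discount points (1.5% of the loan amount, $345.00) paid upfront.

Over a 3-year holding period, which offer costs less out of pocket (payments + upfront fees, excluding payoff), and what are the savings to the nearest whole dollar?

Option 1: at 7.80% the monthly rate is 0.0065000, so the payment is 23,000 × 0.0065000 / (1 − 1.0065000^−72) = $401.02.
Option 2: at 7.00% the monthly rate is 0.0058333, so the payment is 23,000 × 0.0058333 / (1 − 1.0058333^−72) = $392.13.
Over 36 months: Option 1 costs 36 × $401.02 = $14,436.72; Option 2 costs 36 × $392.13 + $345.00 = $14,461.68.
Option 1 is cheaper by $14,461.68 − $14,436.72 = $24.96.

Option 1 by $25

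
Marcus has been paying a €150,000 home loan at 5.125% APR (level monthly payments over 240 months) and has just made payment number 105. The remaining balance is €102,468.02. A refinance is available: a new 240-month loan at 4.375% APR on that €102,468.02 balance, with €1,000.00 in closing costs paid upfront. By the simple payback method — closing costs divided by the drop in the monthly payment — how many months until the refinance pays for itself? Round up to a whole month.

Current payment = 150,000 × 5.125%/12 / (1 − (1+0.0042708)^−240) = €1,000.32.
Refinanced payment = 102,468.02 × 0.0036458 / (1 − (1+0.0036458)^−240) = €641.37.
Monthly savings = €1,000.32 − €641.37 = €358.95.
Break-even = €1,000.00 / €358.95 = 2.79 → 3 months.

3 months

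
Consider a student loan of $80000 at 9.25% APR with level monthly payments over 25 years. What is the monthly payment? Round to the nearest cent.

$685.11

At 9.25% the monthly rate is 0.0077083, so the payment is 80,000 × 0.0077083 / (1 − 1.0077083^−300) = $685.11.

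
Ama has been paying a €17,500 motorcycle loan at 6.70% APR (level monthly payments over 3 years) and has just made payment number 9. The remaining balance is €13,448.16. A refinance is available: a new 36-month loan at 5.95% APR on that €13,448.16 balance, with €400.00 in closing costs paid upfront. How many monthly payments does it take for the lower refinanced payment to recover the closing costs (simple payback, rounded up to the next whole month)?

4 months

Current payment = 17,500 × 6.7%/12 / (1 − (1+0.0055833)^−36) = €537.95.
Refinanced payment = 13,448.16 × 0.0049583 / (1 − (1+0.0049583)^−36) = €408.81.
Monthly savings = €537.95 − €408.81 = €129.14.
Break-even = €400.00 / €129.14 = 3.10 → 4 months.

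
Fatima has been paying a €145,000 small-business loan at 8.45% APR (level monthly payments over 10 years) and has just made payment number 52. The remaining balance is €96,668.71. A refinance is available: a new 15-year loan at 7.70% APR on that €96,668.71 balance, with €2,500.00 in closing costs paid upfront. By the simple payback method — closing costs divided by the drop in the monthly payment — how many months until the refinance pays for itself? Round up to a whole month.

3 months

Current payment = 145,000 × 8.45%/12 / (1 − (1+0.0070417)^−120) = €1,793.92.
Refinanced payment = 96,668.71 × 0.0064167 / (1 − (1+0.0064167)^−180) = €907.15.
Monthly savings = €1,793.92 − €907.15 = €886.77.
Break-even = €2,500.00 / €886.77 = 2.82 → 3 months.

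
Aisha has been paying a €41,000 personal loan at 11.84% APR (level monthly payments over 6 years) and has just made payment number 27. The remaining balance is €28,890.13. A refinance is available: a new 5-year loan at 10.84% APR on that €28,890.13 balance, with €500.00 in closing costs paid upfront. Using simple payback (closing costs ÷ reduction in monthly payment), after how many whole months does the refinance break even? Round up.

3 months

Current payment = 41,000 × 11.84%/12 / (1 − (1+0.0098667)^−72) = €798.15.
Refinanced payment = 28,890.13 × 0.0090333 / (1 − (1+0.0090333)^−60) = €625.84.
Monthly savings = €798.15 − €625.84 = €172.31.
Break-even = €500.00 / €172.31 = 2.90 → 3 months.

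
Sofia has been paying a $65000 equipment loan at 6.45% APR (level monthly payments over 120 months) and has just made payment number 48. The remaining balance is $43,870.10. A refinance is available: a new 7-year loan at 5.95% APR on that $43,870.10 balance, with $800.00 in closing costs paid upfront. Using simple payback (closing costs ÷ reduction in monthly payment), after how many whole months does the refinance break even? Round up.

9 months

Current payment = 65,000 × 6.45%/12 / (1 − (1+0.0053750)^−120) = $736.41.
Refinanced payment = 43,870.10 × 0.0049583 / (1 − (1+0.0049583)^−84) = $639.83.
Monthly savings = $736.41 − $639.83 = $96.58.
Break-even = $800.00 / $96.58 = 8.28 → 9 months.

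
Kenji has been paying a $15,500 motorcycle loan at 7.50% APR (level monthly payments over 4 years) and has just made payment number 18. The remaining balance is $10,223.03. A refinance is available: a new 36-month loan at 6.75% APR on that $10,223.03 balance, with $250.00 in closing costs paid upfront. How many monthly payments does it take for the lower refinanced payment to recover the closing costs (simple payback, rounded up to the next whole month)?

5 months

Current payment = 15,500 × 7.5%/12 / (1 − (1+0.0062500)^−48) = $374.77.
Refinanced payment = 10,223.03 × 0.0056250 / (1 − (1+0.0056250)^−36) = $314.49.
Monthly savings = $374.77 − $314.49 = $60.28.
Break-even = $250.00 / $60.28 = 4.15 → 5 months.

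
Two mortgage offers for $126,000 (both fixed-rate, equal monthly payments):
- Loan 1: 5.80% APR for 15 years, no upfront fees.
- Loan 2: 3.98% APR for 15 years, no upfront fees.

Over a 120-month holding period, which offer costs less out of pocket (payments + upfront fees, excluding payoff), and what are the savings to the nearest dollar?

Loan 1: monthly rate = 5.8%/12 = 0.0048333; payment = 126,000 × 0.0048333 / (1 − (1+0.0048333)^−180) = $1,049.69.
Loan 2: monthly rate = 3.98%/12 = 0.0033167; payment = 126,000 × 0.0033167 / (1 − (1+0.0033167)^−180) = $930.74.
Over 120 months: Loan 1 costs 120 × $1,049.69 = $125,962.80; Loan 2 costs 120 × $930.74 = $111,688.80.
Loan 2 is cheaper by $125,962.80 − $111,688.80 = $14,274.00.

Loan 2 by $14,274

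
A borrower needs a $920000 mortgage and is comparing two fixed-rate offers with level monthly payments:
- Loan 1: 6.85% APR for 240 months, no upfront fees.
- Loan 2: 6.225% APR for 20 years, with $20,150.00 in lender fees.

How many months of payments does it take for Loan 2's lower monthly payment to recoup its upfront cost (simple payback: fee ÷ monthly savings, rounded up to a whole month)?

60 months

Loan 1: monthly rate = 6.85%/12 = 0.0057083; payment = 920,000 × 0.0057083 / (1 − (1+0.0057083)^−240) = $7,050.15.
Loan 2: at 6.225% the monthly rate is 0.0051875, so the payment is 920,000 × 0.0051875 / (1 − 1.0051875^−240) = $6,711.14.
Monthly savings = $7,050.15 − $6,711.14 = $339.01.
Break-even = $20,150.00 / $339.01 = 59.44 → 60 months.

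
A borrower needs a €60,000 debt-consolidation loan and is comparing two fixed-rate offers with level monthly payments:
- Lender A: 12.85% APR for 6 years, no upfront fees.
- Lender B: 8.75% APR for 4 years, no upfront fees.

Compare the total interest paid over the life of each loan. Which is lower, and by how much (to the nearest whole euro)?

Lender A: monthly rate = 12.85%/12 = 0.0107083; payment = 60,000 × 0.0107083 / (1 − (1+0.0107083)^−72) = €1,199.70.
Total interest on Lender A = 72 × €1,199.70 − €60,000 = €26,378.40.
Lender B: at 8.75% the monthly rate is 0.0072917, so the payment is 60,000 × 0.0072917 / (1 − 1.0072917^−48) = €1,485.99.
Total interest on Lender B = 48 × €1,485.99 − €60,000 = €11,327.52.
Lender B is lower by €15,050.88.

Lender B by €15,051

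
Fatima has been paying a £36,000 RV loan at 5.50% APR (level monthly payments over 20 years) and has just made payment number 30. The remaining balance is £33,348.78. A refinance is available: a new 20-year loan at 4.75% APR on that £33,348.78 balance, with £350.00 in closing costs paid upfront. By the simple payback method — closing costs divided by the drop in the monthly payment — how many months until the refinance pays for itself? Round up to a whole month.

11 months

Current payment = 36,000 × 5.5%/12 / (1 − (1+0.0045833)^−240) = £247.64.
Refinanced payment = 33,348.78 × 0.0039583 / (1 − (1+0.0039583)^−240) = £215.51.
Monthly savings = £247.64 − £215.51 = £32.13.
Break-even = £350.00 / £32.13 = 10.89 → 11 months.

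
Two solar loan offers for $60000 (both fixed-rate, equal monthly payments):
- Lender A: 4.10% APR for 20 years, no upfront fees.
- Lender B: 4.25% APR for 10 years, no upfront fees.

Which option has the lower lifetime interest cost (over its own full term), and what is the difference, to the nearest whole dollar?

Lender B by $14,267

Lender A: at 4.10% the monthly rate is 0.0034167, so the payment is 60,000 × 0.0034167 / (1 − 1.0034167^−240) = $366.76.
Total interest on Lender A = 240 × $366.76 − $60,000 = $28,022.40.
Lender B: monthly rate = 4.25%/12 = 0.0035417; payment = 60,000 × 0.0035417 / (1 − (1+0.0035417)^−120) = $614.63.
Total interest on Lender B = 120 × $614.63 − $60,000 = $13,755.60.
Lender B is lower by $14,266.80.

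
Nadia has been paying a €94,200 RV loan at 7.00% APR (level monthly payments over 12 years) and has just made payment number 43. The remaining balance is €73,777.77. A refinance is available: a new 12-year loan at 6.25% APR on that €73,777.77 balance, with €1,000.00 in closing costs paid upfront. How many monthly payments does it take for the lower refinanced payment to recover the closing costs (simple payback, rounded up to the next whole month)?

5 months

Current payment = 94,200 × 7%/12 / (1 − (1+0.0058333)^−144) = €968.73.
Refinanced payment = 73,777.77 × 0.0052083 / (1 − (1+0.0052083)^−144) = €729.54.
Monthly savings = €968.73 − €729.54 = €239.19.
Break-even = €1,000.00 / €239.19 = 4.18 → 5 months.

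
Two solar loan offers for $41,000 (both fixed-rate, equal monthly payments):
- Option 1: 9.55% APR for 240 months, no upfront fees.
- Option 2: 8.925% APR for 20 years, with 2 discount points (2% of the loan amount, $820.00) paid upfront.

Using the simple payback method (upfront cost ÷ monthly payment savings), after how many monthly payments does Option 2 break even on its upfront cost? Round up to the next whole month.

Option 1: at 9.55% the monthly rate is 0.0079583, so the payment is 41,000 × 0.0079583 / (1 − 1.0079583^−240) = $383.51.
Option 2: monthly rate = 8.925%/12 = 0.0074375; payment = 41,000 × 0.0074375 / (1 − (1+0.0074375)^−240) = $366.91.
Monthly savings = $383.51 − $366.91 = $16.60.
Break-even = $820.00 / $16.60 = 49.40 → 50 months.

50 months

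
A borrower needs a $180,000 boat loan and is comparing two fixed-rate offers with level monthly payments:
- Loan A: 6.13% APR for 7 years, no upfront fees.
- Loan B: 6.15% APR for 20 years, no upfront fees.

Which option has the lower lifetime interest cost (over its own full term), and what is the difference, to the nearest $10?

Loan A: at 6.13% the monthly rate is 0.0051083, so the payment is 180,000 × 0.0051083 / (1 − 1.0051083^−84) = $2,640.77.
Total interest on Loan A = 84 × $2,640.77 − $180,000 = $41,824.68.
Loan B: monthly rate = 6.15%/12 = 0.0051250; payment = 180,000 × 0.0051250 / (1 − (1+0.0051250)^−240) = $1,305.20.
Total interest on Loan B = 240 × $1,305.20 − $180,000 = $133,248.00.
Loan A is lower by $91,423.32.

Loan A by $91,420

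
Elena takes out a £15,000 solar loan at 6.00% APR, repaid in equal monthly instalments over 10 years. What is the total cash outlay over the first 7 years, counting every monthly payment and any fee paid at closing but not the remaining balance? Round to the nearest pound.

£13,989

Monthly rate = 6%/12 = 0.0050000; payment = 15,000 × 0.0050000 / (1 − (1+0.0050000)^−120) = £166.53.
Total outlay = 84 × £166.53 = £13,988.52.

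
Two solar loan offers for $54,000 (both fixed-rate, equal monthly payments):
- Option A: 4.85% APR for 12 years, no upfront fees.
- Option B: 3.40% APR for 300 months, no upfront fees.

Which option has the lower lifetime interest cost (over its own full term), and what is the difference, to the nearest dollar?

Option A by $8,899

Option A: monthly rate = 4.85%/12 = 0.0040417; payment = 54,000 × 0.0040417 / (1 − (1+0.0040417)^−144) = $495.39.
Total interest on Option A = 144 × $495.39 − $54,000 = $17,336.16.
Option B: at 3.40% the monthly rate is 0.0028333, so the payment is 54,000 × 0.0028333 / (1 − 1.0028333^−300) = $267.45.
Total interest on Option B = 300 × $267.45 − $54,000 = $26,235.00.
Option A is lower by $8,898.84.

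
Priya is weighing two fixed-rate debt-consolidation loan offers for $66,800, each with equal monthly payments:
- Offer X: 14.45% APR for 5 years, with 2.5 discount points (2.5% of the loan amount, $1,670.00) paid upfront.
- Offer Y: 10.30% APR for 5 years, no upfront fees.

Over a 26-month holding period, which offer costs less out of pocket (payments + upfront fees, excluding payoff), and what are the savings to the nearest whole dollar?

Offer X: monthly rate = 14.45%/12 = 0.0120417; payment = 66,800 × 0.0120417 / (1 − (1+0.0120417)^−60) = $1,569.95.
Offer Y: at 10.30% the monthly rate is 0.0085833, so the payment is 66,800 × 0.0085833 / (1 − 1.0085833^−60) = $1,429.18.
Over 26 months: Offer X costs 26 × $1,569.95 + $1,670.00 = $42,488.70; Offer Y costs 26 × $1,429.18 = $37,158.68.
Offer Y is cheaper by $42,488.70 − $37,158.68 = $5,330.02.

Offer Y by $5,330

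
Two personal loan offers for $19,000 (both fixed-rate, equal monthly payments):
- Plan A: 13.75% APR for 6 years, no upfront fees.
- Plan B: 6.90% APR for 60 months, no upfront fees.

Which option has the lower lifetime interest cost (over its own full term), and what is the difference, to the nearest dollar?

Plan A: monthly rate = 13.75%/12 = 0.0114583; payment = 19,000 × 0.0114583 / (1 − (1+0.0114583)^−72) = $388.97.
Total interest on Plan A = 72 × $388.97 − $19,000 = $9,005.84.
Plan B: at 6.90% the monthly rate is 0.0057500, so the payment is 19,000 × 0.0057500 / (1 − 1.0057500^−60) = $375.33.
Total interest on Plan B = 60 × $375.33 − $19,000 = $3,519.80.
Plan B is lower by $5,486.04.

Plan B by $5,486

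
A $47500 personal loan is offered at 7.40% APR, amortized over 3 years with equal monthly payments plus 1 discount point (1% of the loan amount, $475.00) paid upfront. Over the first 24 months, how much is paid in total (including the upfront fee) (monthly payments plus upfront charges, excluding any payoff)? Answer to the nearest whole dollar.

At 7.40% the monthly rate is 0.0061667, so the payment is 47,500 × 0.0061667 / (1 − 1.0061667^−36) = $1,475.36.
Total outlay = 24 × $1,475.36 + $475.00 = $35,883.64.

$35,884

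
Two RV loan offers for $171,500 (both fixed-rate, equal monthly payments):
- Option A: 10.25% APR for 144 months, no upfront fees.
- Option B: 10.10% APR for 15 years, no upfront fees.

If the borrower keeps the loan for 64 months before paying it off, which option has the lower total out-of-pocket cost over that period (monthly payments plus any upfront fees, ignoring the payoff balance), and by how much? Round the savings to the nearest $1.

Option A: at 10.25% the monthly rate is 0.0085417, so the payment is 171,500 × 0.0085417 / (1 − 1.0085417^−144) = $2,074.40.
Option B: monthly rate = 10.1%/12 = 0.0084167; payment = 171,500 × 0.0084167 / (1 − (1+0.0084167)^−180) = $1,853.45.
Over 64 months: Option A costs 64 × $2,074.40 = $132,761.60; Option B costs 64 × $1,853.45 = $118,620.80.
Option B is cheaper by $132,761.60 − $118,620.80 = $14,140.80.

Option B by $14,141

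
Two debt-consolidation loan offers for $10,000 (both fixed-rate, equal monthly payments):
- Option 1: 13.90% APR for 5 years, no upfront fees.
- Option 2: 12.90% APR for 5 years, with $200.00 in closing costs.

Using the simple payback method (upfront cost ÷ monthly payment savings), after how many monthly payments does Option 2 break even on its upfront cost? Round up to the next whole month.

Option 1: at 13.90% the monthly rate is 0.0115833, so the payment is 10,000 × 0.0115833 / (1 − 1.0115833^−60) = $232.16.
Option 2: monthly rate = 12.9%/12 = 0.0107500; payment = 10,000 × 0.0107500 / (1 − (1+0.0107500)^−60) = $227.02.
Monthly savings = $232.16 − $227.02 = $5.14.
Break-even = $200.00 / $5.14 = 38.91 → 39 months.

39 months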